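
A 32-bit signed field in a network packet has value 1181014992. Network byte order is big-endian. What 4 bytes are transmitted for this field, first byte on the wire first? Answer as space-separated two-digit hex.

1181014992 in hexadecimal, padded to 32 bits, is 0x4664DBD0.
Split into bytes (most-significant first): 46 64 DB D0.
Big-endian stores the most-significant byte at the lowest address.
So the memory order matches the most-significant-first order: 46 64 DB D0.

46 64 DB D0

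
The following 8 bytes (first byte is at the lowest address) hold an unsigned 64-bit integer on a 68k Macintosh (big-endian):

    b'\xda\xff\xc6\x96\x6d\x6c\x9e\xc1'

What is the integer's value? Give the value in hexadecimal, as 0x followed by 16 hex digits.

Big-endian stores the most-significant byte at the lowest address.
The bytes are already most-significant first: 0xDAFFC6966D6C9EC1.

0xDAFFC6966D6C9EC1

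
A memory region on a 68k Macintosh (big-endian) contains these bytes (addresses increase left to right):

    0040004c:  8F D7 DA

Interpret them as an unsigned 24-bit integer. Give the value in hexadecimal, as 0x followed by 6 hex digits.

0x8FD7DA

Big-endian stores the most-significant byte at the lowest address.
The bytes are already most-significant first: 0x8FD7DA.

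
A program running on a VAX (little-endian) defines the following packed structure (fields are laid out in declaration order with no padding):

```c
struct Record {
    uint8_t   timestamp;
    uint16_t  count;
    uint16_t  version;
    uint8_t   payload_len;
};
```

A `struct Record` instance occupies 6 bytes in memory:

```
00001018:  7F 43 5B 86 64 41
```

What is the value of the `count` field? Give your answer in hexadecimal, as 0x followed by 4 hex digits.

`count` follows `timestamp` (1 byte), so it starts at byte offset 1 and occupies 2 bytes.
Bytes at offsets 1..2: 43 5B.
In little-endian order the low byte comes first in memory.
Reassemble most-significant byte first: 5B 43 → 0x5B43.

0x5B43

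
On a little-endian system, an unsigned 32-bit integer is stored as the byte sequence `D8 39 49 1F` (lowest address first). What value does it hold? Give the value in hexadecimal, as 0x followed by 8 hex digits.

0x1F4939D8

In little-endian order the low byte comes first in memory.
Reassemble most-significant byte first: 1F 49 39 D8 → 0x1F4939D8.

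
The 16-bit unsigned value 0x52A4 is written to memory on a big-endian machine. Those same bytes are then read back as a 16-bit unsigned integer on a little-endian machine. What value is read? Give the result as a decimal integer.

Stored big-endian, the bytes at ascending addresses are 52 A4.
Read back as little-endian, the first byte is least significant, giving 0xA452.
0xA452 = 42066.

42066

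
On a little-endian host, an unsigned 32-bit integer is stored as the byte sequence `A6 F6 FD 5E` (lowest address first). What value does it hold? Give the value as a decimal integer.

1593702054

In little-endian order the low byte comes first in memory.
Reassemble most-significant byte first: 5E FD F6 A6 → 0x5EFDF6A6.
0x5EFDF6A6 = 1593702054.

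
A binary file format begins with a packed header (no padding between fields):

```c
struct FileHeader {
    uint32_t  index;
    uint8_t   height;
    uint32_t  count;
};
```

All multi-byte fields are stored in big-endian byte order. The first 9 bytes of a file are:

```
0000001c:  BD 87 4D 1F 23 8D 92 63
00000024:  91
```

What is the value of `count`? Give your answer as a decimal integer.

2375181201

`count` follows `index` (4 B), `height` (1 B), so it starts at offset 4 + 1 = 5 and occupies 4 bytes.
Bytes at offsets 5..8: 8D 92 63 91.
In big-endian order the high byte comes first in memory.
The bytes are already most-significant first: 0x8D926391.
0x8D926391 = 2375181201.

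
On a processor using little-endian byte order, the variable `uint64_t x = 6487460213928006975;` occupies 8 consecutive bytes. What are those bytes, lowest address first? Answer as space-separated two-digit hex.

6487460213928006975 in hexadecimal, padded to 64 bits, is 0x5A0816B149A8953F.
Split into bytes (most-significant first): 5A 08 16 B1 49 A8 95 3F.
Little-endian: lowest address holds the least-significant byte.
So at ascending addresses the bytes are 3F 95 A8 49 B1 16 08 5A.

3F 95 A8 49 B1 16 08 5A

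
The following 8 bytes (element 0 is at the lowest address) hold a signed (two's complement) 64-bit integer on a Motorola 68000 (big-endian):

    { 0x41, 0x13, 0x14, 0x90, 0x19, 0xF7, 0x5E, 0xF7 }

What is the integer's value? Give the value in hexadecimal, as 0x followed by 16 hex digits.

0x4113149019F75EF7

In big-endian order the high byte comes first in memory.
The bytes are already most-significant first: 0x4113149019F75EF7.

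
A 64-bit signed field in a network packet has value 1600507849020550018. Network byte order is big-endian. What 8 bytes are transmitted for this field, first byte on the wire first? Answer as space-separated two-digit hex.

1600507849020550018 in hexadecimal, padded to 64 bits, is 0x16362568A9182B82.
Split into bytes (most-significant first): 16 36 25 68 A9 18 2B 82.
In big-endian order the high byte comes first in memory.
So the memory order matches the most-significant-first order: 16 36 25 68 A9 18 2B 82.

16 36 25 68 A9 18 2B 82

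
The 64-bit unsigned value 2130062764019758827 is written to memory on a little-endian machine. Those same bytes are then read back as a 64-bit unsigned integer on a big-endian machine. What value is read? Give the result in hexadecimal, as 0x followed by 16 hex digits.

2130062764019758827 in 64-bit hexadecimal is 0x1D8F80CC5EAF36EB.
Stored little-endian, the bytes at ascending addresses are EB 36 AF 5E CC 80 8F 1D.
Read back as big-endian, the last byte is least significant, giving 0xEB36AF5ECC808F1D.

0xEB36AF5ECC808F1D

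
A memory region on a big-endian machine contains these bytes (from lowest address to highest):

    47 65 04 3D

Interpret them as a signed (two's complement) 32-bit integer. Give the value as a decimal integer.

In big-endian order the high byte comes first in memory.
The bytes are already most-significant first: 0x4765043D.
0x4765043D = 1197802557.

1197802557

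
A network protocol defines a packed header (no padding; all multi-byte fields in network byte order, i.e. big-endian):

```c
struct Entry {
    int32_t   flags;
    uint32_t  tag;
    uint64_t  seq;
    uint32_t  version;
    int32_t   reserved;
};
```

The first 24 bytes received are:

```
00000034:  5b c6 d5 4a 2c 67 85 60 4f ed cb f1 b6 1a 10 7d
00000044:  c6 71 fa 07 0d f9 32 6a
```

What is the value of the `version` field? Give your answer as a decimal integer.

`version` follows `flags` (4 B), `tag` (4 B), `seq` (8 B), so it starts at offset 4 + 4 + 8 = 16 and occupies 4 bytes.
Bytes at offsets 16..19: C6 71 FA 07.
Big-endian stores the most-significant byte at the lowest address.
The bytes are already most-significant first: 0xC671FA07.
0xC671FA07 = 3329358343.

3329358343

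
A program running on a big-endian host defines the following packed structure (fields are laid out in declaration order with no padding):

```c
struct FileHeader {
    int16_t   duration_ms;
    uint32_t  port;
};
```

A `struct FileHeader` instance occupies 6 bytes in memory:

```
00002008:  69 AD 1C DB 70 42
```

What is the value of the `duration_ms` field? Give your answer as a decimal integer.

27053

`duration_ms` is the first field, at byte offset 0, occupying 2 bytes.
Bytes at offsets 0..1: 69 AD.
Big-endian stores the most-significant byte at the lowest address.
The bytes are already most-significant first: 0x69AD.
0x69AD = 27053.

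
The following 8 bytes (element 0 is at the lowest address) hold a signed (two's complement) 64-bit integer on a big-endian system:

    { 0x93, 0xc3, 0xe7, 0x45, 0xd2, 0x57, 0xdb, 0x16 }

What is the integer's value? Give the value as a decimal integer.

-7799135842607834346

Big-endian: lowest address holds the most-significant byte.
The bytes are already most-significant first: 0x93C3E745D257DB16.
Top bit is set, so as a signed 64-bit value this is 0x93C3E745D257DB16 − 2^64 = -7799135842607834346.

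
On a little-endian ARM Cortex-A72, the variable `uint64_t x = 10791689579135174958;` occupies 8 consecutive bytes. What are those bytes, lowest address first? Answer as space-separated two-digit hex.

2E 09 A3 D2 7E C8 C3 95

10791689579135174958 in hexadecimal, padded to 64 bits, is 0x95C3C87ED2A3092E.
Split into bytes (most-significant first): 95 C3 C8 7E D2 A3 09 2E.
Little-endian stores the least-significant byte at the lowest address.
So at ascending addresses the bytes are 2E 09 A3 D2 7E C8 C3 95.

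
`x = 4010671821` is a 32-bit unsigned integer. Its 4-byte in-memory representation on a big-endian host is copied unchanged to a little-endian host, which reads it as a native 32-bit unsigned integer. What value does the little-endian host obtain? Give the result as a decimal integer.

4010671821 in 32-bit hexadecimal is 0xEF0DFECD.
Stored big-endian, the bytes at ascending addresses are EF 0D FE CD.
Read back as little-endian, the first byte is least significant, giving 0xCDFE0DEF.
0xCDFE0DEF = 3455978991.

3455978991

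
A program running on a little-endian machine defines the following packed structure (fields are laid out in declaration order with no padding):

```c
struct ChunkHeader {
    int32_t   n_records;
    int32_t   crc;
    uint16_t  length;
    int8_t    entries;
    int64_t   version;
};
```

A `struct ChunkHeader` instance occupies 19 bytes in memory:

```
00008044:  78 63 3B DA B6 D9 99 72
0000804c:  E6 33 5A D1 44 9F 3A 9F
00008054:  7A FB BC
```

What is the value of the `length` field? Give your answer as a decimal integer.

13286

`length` follows `n_records` (4 B), `crc` (4 B), so it starts at offset 4 + 4 = 8 and occupies 2 bytes.
Bytes at offsets 8..9: E6 33.
Little-endian: lowest address holds the least-significant byte.
Reassemble most-significant byte first: 33 E6 → 0x33E6.
0x33E6 = 13286.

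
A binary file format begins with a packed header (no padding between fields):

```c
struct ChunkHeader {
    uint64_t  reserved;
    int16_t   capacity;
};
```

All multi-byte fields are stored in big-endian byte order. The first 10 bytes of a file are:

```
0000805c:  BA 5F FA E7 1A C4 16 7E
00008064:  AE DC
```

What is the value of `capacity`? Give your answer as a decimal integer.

`capacity` follows `reserved` (8 bytes), so it starts at byte offset 8 and occupies 2 bytes.
Bytes at offsets 8..9: AE DC.
In big-endian order the high byte comes first in memory.
The bytes are already most-significant first: 0xAEDC.
Top bit is set, so as a signed 16-bit value this is 0xAEDC − 2^16 = -20772.

-20772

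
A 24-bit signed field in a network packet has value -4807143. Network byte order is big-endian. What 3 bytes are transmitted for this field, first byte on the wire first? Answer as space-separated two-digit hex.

Two's complement of -4807143 in 24 bits: 4807143 = 0x4959E7; invert → 0xB6A618; add 1 → 0xB6A619.
Split into bytes (most-significant first): B6 A6 19.
Big-endian stores the most-significant byte at the lowest address.
So the memory order matches the most-significant-first order: B6 A6 19.

B6 A6 19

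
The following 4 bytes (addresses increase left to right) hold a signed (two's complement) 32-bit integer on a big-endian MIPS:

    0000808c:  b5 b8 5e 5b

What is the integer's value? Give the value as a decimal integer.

In big-endian order the high byte comes first in memory.
The bytes are already most-significant first: 0xB5B85E5B.
Top bit is set, so as a signed 32-bit value this is 0xB5B85E5B − 2^32 = -1246208421.

-1246208421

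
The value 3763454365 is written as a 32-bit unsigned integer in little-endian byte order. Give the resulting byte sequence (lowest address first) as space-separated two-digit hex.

3763454365 in hexadecimal, padded to 32 bits, is 0xE051C19D.
Split into bytes (most-significant first): E0 51 C1 9D.
Little-endian stores the least-significant byte at the lowest address.
So at ascending addresses the bytes are 9D C1 51 E0.

9D C1 51 E0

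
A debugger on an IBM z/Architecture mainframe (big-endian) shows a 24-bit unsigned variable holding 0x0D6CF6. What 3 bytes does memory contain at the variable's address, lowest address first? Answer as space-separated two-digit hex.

Split into bytes (most-significant first): 0D 6C F6.
Big-endian stores the most-significant byte at the lowest address.
So the memory order matches the most-significant-first order: 0D 6C F6.

0D 6C F6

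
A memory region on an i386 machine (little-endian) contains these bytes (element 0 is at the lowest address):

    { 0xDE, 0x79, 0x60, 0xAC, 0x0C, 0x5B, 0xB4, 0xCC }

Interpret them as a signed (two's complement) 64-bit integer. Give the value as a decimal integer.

Little-endian stores the least-significant byte at the lowest address.
Reassemble most-significant byte first: CC B4 5B 0C AC 60 79 DE → 0xCCB45B0CAC6079DE.
Top bit is set, so as a signed 64-bit value this is 0xCCB45B0CAC6079DE − 2^64 = -3696229284174595618.

-3696229284174595618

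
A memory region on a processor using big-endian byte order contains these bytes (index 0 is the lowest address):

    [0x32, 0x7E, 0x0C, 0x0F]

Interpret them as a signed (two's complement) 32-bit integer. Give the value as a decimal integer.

In big-endian order the high byte comes first in memory.
The bytes are already most-significant first: 0x327E0C0F.
0x327E0C0F = 847121423.

847121423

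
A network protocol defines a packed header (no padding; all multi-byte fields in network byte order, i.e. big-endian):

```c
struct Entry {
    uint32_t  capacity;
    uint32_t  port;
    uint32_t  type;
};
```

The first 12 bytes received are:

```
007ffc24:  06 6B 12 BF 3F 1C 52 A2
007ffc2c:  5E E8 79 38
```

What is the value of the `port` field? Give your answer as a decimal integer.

1058820770

`port` follows `capacity` (4 bytes), so it starts at byte offset 4 and occupies 4 bytes.
Bytes at offsets 4..7: 3F 1C 52 A2.
Big-endian stores the most-significant byte at the lowest address.
The bytes are already most-significant first: 0x3F1C52A2.
0x3F1C52A2 = 1058820770.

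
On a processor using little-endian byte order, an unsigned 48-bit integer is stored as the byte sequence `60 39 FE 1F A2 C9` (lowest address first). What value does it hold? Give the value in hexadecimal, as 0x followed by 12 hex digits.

In little-endian order the low byte comes first in memory.
Reassemble most-significant byte first: C9 A2 1F FE 39 60 → 0xC9A21FFE3960.

0xC9A21FFE3960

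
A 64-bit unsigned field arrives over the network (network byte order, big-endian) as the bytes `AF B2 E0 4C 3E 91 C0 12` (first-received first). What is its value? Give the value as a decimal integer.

12660428120563761170

Big-endian: lowest address holds the most-significant byte.
The bytes are already most-significant first: 0xAFB2E04C3E91C012.
0xAFB2E04C3E91C012 = 12660428120563761170.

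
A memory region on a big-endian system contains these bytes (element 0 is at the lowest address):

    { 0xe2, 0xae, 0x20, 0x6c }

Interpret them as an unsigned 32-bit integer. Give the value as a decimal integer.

3803062380

In big-endian order the high byte comes first in memory.
The bytes are already most-significant first: 0xE2AE206C.
0xE2AE206C = 3803062380.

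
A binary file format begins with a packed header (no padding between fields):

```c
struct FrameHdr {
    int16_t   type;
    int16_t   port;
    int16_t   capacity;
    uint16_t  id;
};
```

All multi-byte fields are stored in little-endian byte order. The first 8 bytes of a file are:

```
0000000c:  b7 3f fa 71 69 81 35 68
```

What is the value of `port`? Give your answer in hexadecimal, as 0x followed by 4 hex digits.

`port` follows `type` (2 bytes), so it starts at byte offset 2 and occupies 2 bytes.
Bytes at offsets 2..3: FA 71.
Little-endian stores the least-significant byte at the lowest address.
Reassemble most-significant byte first: 71 FA → 0x71FA.

0x71FA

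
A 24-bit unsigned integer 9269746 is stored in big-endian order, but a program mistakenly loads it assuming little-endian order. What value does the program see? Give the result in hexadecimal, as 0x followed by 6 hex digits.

9269746 in 24-bit hexadecimal is 0x8D71F2.
Stored big-endian, the bytes at ascending addresses are 8D 71 F2.
Read back as little-endian, the first byte is least significant, giving 0xF2718D.

0xF2718D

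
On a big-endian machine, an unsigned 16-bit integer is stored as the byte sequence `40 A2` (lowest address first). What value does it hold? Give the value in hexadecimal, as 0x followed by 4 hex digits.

0x40A2

Big-endian: lowest address holds the most-significant byte.
The bytes are already most-significant first: 0x40A2.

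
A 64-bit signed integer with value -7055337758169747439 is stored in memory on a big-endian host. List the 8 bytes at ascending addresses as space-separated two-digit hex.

Two's complement of -7055337758169747439 in 64 bits: 7055337758169747439 = 0x61E9984F6E1BCFEF; invert → 0x9E1667B091E43010; add 1 → 0x9E1667B091E43011.
Split into bytes (most-significant first): 9E 16 67 B0 91 E4 30 11.
Big-endian: lowest address holds the most-significant byte.
So the memory order matches the most-significant-first order: 9E 16 67 B0 91 E4 30 11.

9E 16 67 B0 91 E4 30 11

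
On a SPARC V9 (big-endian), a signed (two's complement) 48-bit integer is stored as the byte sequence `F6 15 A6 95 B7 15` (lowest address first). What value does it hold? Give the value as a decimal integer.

-10902127134955

Big-endian: lowest address holds the most-significant byte.
The bytes are already most-significant first: 0xF615A695B715.
Top bit is set, so as a signed 48-bit value this is 0xF615A695B715 − 2^48 = -10902127134955.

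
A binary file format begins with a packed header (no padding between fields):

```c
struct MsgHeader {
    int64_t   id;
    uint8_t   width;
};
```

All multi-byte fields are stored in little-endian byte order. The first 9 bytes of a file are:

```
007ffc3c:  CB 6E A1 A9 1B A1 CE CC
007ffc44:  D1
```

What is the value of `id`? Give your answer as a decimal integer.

-3688833904587739445

`id` is the first field, at byte offset 0, occupying 8 bytes.
Bytes at offsets 0..7: CB 6E A1 A9 1B A1 CE CC.
Little-endian stores the least-significant byte at the lowest address.
Reassemble most-significant byte first: CC CE A1 1B A9 A1 6E CB → 0xCCCEA11BA9A16ECB.
Top bit is set, so as a signed 64-bit value this is 0xCCCEA11BA9A16ECB − 2^64 = -3688833904587739445.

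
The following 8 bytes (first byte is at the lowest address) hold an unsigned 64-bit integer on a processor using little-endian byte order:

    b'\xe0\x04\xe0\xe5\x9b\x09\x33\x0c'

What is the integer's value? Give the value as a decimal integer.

879056917448623328

Little-endian: lowest address holds the least-significant byte.
Reassemble most-significant byte first: 0C 33 09 9B E5 E0 04 E0 → 0x0C33099BE5E004E0.
0x0C33099BE5E004E0 = 879056917448623328.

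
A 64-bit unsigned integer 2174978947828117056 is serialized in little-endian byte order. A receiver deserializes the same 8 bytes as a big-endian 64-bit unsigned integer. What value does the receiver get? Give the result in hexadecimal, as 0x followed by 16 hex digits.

0x406E3F5BD4132F1E

2174978947828117056 in 64-bit hexadecimal is 0x1E2F13D45B3F6E40.
Stored little-endian, the bytes at ascending addresses are 40 6E 3F 5B D4 13 2F 1E.
Read back as big-endian, the last byte is least significant, giving 0x406E3F5BD4132F1E.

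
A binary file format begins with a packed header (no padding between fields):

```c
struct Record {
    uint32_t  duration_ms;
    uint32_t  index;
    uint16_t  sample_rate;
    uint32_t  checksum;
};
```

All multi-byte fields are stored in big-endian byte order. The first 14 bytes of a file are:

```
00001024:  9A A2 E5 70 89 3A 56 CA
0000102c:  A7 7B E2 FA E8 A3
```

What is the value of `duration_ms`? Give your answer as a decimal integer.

2594366832

`duration_ms` is the first field, at byte offset 0, occupying 4 bytes.
Bytes at offsets 0..3: 9A A2 E5 70.
Big-endian stores the most-significant byte at the lowest address.
The bytes are already most-significant first: 0x9AA2E570.
0x9AA2E570 = 2594366832.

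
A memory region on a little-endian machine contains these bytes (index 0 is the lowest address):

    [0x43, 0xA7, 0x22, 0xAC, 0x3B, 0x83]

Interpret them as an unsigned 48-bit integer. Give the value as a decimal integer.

144292314261315

Little-endian: lowest address holds the least-significant byte.
Reassemble most-significant byte first: 83 3B AC 22 A7 43 → 0x833BAC22A743.
0x833BAC22A743 = 144292314261315.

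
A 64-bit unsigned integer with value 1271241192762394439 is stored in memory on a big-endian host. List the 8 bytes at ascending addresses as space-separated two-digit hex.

11 A4 5B 21 26 72 47 47

1271241192762394439 in hexadecimal, padded to 64 bits, is 0x11A45B2126724747.
Split into bytes (most-significant first): 11 A4 5B 21 26 72 47 47.
In big-endian order the high byte comes first in memory.
So the memory order matches the most-significant-first order: 11 A4 5B 21 26 72 47 47.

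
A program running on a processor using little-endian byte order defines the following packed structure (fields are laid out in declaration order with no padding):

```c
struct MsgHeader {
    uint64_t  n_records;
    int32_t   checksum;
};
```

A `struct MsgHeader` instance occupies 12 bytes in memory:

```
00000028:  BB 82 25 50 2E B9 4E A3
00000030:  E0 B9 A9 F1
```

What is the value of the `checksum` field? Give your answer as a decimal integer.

-240535072

`checksum` follows `n_records` (8 bytes), so it starts at byte offset 8 and occupies 4 bytes.
Bytes at offsets 8..11: E0 B9 A9 F1.
Little-endian stores the least-significant byte at the lowest address.
Reassemble most-significant byte first: F1 A9 B9 E0 → 0xF1A9B9E0.
Top bit is set, so as a signed 32-bit value this is 0xF1A9B9E0 − 2^32 = -240535072.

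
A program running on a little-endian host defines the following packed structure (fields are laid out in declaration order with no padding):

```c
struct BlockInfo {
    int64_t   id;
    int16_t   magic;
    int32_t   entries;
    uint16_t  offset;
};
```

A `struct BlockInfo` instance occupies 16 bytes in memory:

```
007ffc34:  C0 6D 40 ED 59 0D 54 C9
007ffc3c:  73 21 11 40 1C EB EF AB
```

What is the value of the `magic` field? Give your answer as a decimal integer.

8563

`magic` follows `id` (8 bytes), so it starts at byte offset 8 and occupies 2 bytes.
Bytes at offsets 8..9: 73 21.
Little-endian stores the least-significant byte at the lowest address.
Reassemble most-significant byte first: 21 73 → 0x2173.
0x2173 = 8563.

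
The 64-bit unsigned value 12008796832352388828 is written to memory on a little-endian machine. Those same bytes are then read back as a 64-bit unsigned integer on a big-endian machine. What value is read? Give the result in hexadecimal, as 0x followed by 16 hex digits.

12008796832352388828 in 64-bit hexadecimal is 0xA6A7D117FC3346DC.
Stored little-endian, the bytes at ascending addresses are DC 46 33 FC 17 D1 A7 A6.
Read back as big-endian, the last byte is least significant, giving 0xDC4633FC17D1A7A6.

0xDC4633FC17D1A7A6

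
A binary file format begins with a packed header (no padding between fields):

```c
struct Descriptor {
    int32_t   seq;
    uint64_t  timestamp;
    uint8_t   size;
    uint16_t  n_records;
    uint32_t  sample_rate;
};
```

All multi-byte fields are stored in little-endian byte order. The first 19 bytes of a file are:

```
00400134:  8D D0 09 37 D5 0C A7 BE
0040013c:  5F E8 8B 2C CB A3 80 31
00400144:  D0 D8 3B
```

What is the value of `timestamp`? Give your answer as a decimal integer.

3209914657349766357

`timestamp` follows `seq` (4 bytes), so it starts at byte offset 4 and occupies 8 bytes.
Bytes at offsets 4..11: D5 0C A7 BE 5F E8 8B 2C.
In little-endian order the low byte comes first in memory.
Reassemble most-significant byte first: 2C 8B E8 5F BE A7 0C D5 → 0x2C8BE85FBEA70CD5.
0x2C8BE85FBEA70CD5 = 3209914657349766357.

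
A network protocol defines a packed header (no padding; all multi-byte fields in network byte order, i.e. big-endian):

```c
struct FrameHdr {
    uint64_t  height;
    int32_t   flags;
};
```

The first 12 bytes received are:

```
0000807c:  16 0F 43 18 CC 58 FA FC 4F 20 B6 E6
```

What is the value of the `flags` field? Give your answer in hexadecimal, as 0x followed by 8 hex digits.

`flags` follows `height` (8 bytes), so it starts at byte offset 8 and occupies 4 bytes.
Bytes at offsets 8..11: 4F 20 B6 E6.
In big-endian order the high byte comes first in memory.
The bytes are already most-significant first: 0x4F20B6E6.

0x4F20B6E6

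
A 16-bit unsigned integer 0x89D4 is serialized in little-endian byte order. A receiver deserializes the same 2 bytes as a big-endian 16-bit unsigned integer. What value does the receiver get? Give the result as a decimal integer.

Stored little-endian, the bytes at ascending addresses are D4 89.
Read back as big-endian, the last byte is least significant, giving 0xD489.
0xD489 = 54409.

54409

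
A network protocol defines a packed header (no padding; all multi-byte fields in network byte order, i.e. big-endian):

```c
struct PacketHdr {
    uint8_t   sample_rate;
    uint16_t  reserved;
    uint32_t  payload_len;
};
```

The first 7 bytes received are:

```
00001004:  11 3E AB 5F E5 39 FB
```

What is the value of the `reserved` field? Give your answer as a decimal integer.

16043

`reserved` follows `sample_rate` (1 byte), so it starts at byte offset 1 and occupies 2 bytes.
Bytes at offsets 1..2: 3E AB.
In big-endian order the high byte comes first in memory.
The bytes are already most-significant first: 0x3EAB.
0x3EAB = 16043.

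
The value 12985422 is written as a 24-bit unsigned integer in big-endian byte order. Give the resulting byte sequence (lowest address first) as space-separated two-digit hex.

12985422 in hexadecimal, padded to 24 bits, is 0xC6244E.
Split into bytes (most-significant first): C6 24 4E.
Big-endian: lowest address holds the most-significant byte.
So the memory order matches the most-significant-first order: C6 24 4E.

C6 24 4E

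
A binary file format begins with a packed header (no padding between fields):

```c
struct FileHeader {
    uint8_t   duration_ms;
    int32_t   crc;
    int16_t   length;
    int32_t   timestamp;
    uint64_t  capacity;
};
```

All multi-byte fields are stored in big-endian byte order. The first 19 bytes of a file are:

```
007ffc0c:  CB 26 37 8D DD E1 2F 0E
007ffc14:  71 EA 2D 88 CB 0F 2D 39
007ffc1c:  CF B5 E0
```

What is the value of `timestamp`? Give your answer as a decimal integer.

242346541

`timestamp` follows `duration_ms` (1 B), `crc` (4 B), `length` (2 B), so it starts at offset 1 + 4 + 2 = 7 and occupies 4 bytes.
Bytes at offsets 7..10: 0E 71 EA 2D.
Big-endian: lowest address holds the most-significant byte.
The bytes are already most-significant first: 0x0E71EA2D.
0x0E71EA2D = 242346541.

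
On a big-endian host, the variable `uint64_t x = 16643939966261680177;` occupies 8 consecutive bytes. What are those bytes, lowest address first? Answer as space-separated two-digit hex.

E6 FB 27 37 47 F4 58 31

16643939966261680177 in hexadecimal, padded to 64 bits, is 0xE6FB273747F45831.
Split into bytes (most-significant first): E6 FB 27 37 47 F4 58 31.
Big-endian: lowest address holds the most-significant byte.
So the memory order matches the most-significant-first order: E6 FB 27 37 47 F4 58 31.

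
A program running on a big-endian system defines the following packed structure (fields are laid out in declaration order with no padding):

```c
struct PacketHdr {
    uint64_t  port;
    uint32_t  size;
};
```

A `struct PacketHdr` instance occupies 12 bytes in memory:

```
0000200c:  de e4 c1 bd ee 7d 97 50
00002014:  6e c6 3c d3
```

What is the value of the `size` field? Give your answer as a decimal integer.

1858485459

`size` follows `port` (8 bytes), so it starts at byte offset 8 and occupies 4 bytes.
Bytes at offsets 8..11: 6E C6 3C D3.
Big-endian: lowest address holds the most-significant byte.
The bytes are already most-significant first: 0x6EC63CD3.
0x6EC63CD3 = 1858485459.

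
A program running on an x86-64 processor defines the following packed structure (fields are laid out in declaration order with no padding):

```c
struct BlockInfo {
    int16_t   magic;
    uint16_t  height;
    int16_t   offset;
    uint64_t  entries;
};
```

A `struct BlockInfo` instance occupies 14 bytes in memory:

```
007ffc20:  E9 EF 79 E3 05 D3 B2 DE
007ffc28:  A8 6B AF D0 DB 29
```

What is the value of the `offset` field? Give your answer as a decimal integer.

-11515

`offset` follows `magic` (2 B), `height` (2 B), so it starts at offset 2 + 2 = 4 and occupies 2 bytes.
Bytes at offsets 4..5: 05 D3.
Little-endian: lowest address holds the least-significant byte.
Reassemble most-significant byte first: D3 05 → 0xD305.
Top bit is set, so as a signed 16-bit value this is 0xD305 − 2^16 = -11515.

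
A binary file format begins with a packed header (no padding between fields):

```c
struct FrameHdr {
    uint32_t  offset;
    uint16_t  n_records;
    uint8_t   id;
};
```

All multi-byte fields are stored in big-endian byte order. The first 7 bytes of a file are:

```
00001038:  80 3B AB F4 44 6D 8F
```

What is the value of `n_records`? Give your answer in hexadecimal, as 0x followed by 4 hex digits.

`n_records` follows `offset` (4 bytes), so it starts at byte offset 4 and occupies 2 bytes.
Bytes at offsets 4..5: 44 6D.
In big-endian order the high byte comes first in memory.
The bytes are already most-significant first: 0x446D.

0x446D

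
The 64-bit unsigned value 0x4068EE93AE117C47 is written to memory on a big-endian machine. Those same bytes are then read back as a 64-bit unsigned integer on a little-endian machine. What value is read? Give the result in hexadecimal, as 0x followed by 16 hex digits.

0x477C11AE93EE6840

Stored big-endian, the bytes at ascending addresses are 40 68 EE 93 AE 11 7C 47.
Read back as little-endian, the first byte is least significant, giving 0x477C11AE93EE6840.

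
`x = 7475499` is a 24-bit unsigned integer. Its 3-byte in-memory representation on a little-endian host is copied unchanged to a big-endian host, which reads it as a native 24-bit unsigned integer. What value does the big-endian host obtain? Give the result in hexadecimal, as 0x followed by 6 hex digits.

7475499 in 24-bit hexadecimal is 0x72112B.
Stored little-endian, the bytes at ascending addresses are 2B 11 72.
Read back as big-endian, the last byte is least significant, giving 0x2B1172.

0x2B1172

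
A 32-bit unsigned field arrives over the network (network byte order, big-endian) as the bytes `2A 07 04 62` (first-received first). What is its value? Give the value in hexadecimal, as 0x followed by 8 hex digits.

0x2A070462

In big-endian order the high byte comes first in memory.
The bytes are already most-significant first: 0x2A070462.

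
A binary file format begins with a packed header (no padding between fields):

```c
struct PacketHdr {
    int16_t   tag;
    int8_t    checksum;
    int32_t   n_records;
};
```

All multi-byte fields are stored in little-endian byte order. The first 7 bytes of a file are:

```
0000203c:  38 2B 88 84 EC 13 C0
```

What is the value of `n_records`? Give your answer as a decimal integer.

`n_records` follows `tag` (2 B), `checksum` (1 B), so it starts at offset 2 + 1 = 3 and occupies 4 bytes.
Bytes at offsets 3..6: 84 EC 13 C0.
In little-endian order the low byte comes first in memory.
Reassemble most-significant byte first: C0 13 EC 84 → 0xC013EC84.
Top bit is set, so as a signed 32-bit value this is 0xC013EC84 − 2^32 = -1072436092.

-1072436092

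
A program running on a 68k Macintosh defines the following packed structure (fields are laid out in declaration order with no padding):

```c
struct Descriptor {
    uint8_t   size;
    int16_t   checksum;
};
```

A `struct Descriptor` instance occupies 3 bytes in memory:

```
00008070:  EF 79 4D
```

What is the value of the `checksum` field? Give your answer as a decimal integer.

`checksum` follows `size` (1 byte), so it starts at byte offset 1 and occupies 2 bytes.
Bytes at offsets 1..2: 79 4D.
In big-endian order the high byte comes first in memory.
The bytes are already most-significant first: 0x794D.
0x794D = 31053.

31053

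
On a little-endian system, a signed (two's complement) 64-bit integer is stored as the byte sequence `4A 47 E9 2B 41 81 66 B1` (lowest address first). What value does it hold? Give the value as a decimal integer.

-5663697364462254262

Little-endian stores the least-significant byte at the lowest address.
Reassemble most-significant byte first: B1 66 81 41 2B E9 47 4A → 0xB16681412BE9474A.
Top bit is set, so as a signed 64-bit value this is 0xB16681412BE9474A − 2^64 = -5663697364462254262.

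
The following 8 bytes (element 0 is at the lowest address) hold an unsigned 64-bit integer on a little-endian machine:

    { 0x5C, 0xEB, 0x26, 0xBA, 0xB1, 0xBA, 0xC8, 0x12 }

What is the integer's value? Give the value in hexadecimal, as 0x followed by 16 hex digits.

In little-endian order the low byte comes first in memory.
Reassemble most-significant byte first: 12 C8 BA B1 BA 26 EB 5C → 0x12C8BAB1BA26EB5C.

0x12C8BAB1BA26EB5C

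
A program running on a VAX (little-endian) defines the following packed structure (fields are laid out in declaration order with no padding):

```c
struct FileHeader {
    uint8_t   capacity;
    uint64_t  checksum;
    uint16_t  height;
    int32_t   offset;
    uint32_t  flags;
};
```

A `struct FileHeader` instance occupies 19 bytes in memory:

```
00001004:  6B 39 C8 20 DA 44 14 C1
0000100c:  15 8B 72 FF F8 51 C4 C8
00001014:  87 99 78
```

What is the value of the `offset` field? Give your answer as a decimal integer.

`offset` follows `capacity` (1 B), `checksum` (8 B), `height` (2 B), so it starts at offset 1 + 8 + 2 = 11 and occupies 4 bytes.
Bytes at offsets 11..14: FF F8 51 C4.
Little-endian stores the least-significant byte at the lowest address.
Reassemble most-significant byte first: C4 51 F8 FF → 0xC451F8FF.
Top bit is set, so as a signed 32-bit value this is 0xC451F8FF − 2^32 = -1001260801.

-1001260801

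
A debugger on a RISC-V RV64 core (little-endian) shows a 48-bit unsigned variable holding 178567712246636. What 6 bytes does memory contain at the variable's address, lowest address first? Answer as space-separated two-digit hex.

6C 8B 0E 09 68 A2

178567712246636 in hexadecimal, padded to 48 bits, is 0xA268090E8B6C.
Split into bytes (most-significant first): A2 68 09 0E 8B 6C.
Little-endian stores the least-significant byte at the lowest address.
So at ascending addresses the bytes are 6C 8B 0E 09 68 A2.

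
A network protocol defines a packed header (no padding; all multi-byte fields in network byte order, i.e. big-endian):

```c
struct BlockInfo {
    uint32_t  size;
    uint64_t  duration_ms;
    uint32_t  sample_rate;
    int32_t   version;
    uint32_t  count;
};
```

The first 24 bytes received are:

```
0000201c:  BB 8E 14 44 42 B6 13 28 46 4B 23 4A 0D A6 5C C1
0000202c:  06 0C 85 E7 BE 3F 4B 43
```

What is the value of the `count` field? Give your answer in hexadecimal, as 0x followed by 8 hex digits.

0xBE3F4B43

`count` follows `size` (4 B), `duration_ms` (8 B), `sample_rate` (4 B), `version` (4 B), so it starts at offset 4 + 8 + 4 + 4 = 20 and occupies 4 bytes.
Bytes at offsets 20..23: BE 3F 4B 43.
In big-endian order the high byte comes first in memory.
The bytes are already most-significant first: 0xBE3F4B43.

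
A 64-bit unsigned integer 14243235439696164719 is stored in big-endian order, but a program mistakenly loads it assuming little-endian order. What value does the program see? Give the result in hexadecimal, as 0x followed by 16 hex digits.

0x6F3758232B23AAC5

14243235439696164719 in 64-bit hexadecimal is 0xC5AA232B2358376F.
Stored big-endian, the bytes at ascending addresses are C5 AA 23 2B 23 58 37 6F.
Read back as little-endian, the first byte is least significant, giving 0x6F3758232B23AAC5.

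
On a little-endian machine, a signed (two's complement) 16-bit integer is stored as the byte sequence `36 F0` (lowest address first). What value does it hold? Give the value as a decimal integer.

Little-endian stores the least-significant byte at the lowest address.
Reassemble most-significant byte first: F0 36 → 0xF036.
Top bit is set, so as a signed 16-bit value this is 0xF036 − 2^16 = -4042.

-4042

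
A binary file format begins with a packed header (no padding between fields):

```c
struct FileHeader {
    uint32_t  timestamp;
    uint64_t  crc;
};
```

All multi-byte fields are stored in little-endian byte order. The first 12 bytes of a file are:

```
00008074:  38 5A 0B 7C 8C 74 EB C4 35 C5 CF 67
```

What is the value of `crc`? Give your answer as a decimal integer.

`crc` follows `timestamp` (4 bytes), so it starts at byte offset 4 and occupies 8 bytes.
Bytes at offsets 4..11: 8C 74 EB C4 35 C5 CF 67.
Little-endian stores the least-significant byte at the lowest address.
Reassemble most-significant byte first: 67 CF C5 35 C4 EB 74 8C → 0x67CFC535C4EB748C.
0x67CFC535C4EB748C = 7480414340813386892.

7480414340813386892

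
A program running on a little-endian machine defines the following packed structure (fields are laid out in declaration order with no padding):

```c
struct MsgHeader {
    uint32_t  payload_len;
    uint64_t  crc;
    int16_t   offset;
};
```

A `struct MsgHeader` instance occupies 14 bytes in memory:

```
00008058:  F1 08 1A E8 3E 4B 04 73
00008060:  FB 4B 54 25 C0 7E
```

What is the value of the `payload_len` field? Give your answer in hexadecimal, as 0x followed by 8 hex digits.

0xE81A08F1

`payload_len` is the first field, at byte offset 0, occupying 4 bytes.
Bytes at offsets 0..3: F1 08 1A E8.
In little-endian order the low byte comes first in memory.
Reassemble most-significant byte first: E8 1A 08 F1 → 0xE81A08F1.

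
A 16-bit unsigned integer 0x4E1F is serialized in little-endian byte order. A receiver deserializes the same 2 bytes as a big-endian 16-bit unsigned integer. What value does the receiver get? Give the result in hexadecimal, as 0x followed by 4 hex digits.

Stored little-endian, the bytes at ascending addresses are 1F 4E.
Read back as big-endian, the last byte is least significant, giving 0x1F4E.

0x1F4E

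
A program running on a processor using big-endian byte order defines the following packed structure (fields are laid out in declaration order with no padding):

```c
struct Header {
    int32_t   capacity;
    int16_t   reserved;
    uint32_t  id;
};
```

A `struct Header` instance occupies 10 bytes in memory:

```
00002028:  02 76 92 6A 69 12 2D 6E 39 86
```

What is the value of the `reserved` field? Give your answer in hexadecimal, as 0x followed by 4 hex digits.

0x6912

`reserved` follows `capacity` (4 bytes), so it starts at byte offset 4 and occupies 2 bytes.
Bytes at offsets 4..5: 69 12.
Big-endian: lowest address holds the most-significant byte.
The bytes are already most-significant first: 0x6912.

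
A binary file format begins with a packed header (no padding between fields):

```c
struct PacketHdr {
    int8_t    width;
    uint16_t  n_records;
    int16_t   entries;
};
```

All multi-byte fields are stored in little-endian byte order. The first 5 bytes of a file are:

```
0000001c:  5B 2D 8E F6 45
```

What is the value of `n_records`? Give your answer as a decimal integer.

`n_records` follows `width` (1 byte), so it starts at byte offset 1 and occupies 2 bytes.
Bytes at offsets 1..2: 2D 8E.
In little-endian order the low byte comes first in memory.
Reassemble most-significant byte first: 8E 2D → 0x8E2D.
0x8E2D = 36397.

36397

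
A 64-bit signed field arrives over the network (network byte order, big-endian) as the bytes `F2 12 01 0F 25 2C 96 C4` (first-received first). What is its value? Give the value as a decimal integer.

Big-endian stores the most-significant byte at the lowest address.
The bytes are already most-significant first: 0xF212010F252C96C4.
Top bit is set, so as a signed 64-bit value this is 0xF212010F252C96C4 − 2^64 = -1003738602390382908.

-1003738602390382908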